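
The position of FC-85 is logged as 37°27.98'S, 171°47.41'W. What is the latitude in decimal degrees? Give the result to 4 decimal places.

37.4663°S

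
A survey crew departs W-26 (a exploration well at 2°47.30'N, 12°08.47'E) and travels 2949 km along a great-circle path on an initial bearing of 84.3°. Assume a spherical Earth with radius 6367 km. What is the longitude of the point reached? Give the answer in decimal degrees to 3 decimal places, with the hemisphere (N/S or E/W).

38.648°E

W-26: φ = +2.78833°, λ = +12.14117°
δ = d/R = 2949/6367 = 0.463169 rad
φ₂ = arcsin(sin φ₁ cos δ + cos φ₁ sin δ cos θ)
   = arcsin(0.04865·0.89464 + 0.99882·0.44679·0.09932) = 5.03954°
λ₂ = λ₁ + atan2(sin θ sin δ cos φ₁, cos δ − sin φ₁ sin φ₂) = 38.64784°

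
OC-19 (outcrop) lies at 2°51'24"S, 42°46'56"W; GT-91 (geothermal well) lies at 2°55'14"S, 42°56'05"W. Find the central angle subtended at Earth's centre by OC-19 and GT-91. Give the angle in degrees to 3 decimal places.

OC-19: φ = -2.85667°, λ = -42.78222°
GT-91: φ = -2.92056°, λ = -42.93472°
Δφ = -0.0639°,  Δλ = -0.1525°
a = sin²(Δφ/2) + cos φ₁ cos φ₂ sin²(Δλ/2) = 0.000002
c = 2·arcsin(√a) = 0.002883 rad = 0.1652°

0.165°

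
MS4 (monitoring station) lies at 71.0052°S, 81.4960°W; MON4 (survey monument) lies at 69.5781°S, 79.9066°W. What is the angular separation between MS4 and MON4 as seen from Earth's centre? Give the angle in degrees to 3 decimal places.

Δφ = 1.4271°,  Δλ = 1.5894°
a = sin²(Δφ/2) + cos φ₁ cos φ₂ sin²(Δλ/2) = 0.000177
c = 2·arcsin(√a) = 0.026604 rad = 1.5243°

1.524°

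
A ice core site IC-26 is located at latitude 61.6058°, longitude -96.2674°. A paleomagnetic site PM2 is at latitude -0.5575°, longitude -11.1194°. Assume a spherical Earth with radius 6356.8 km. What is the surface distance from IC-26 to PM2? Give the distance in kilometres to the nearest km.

9784 km

Δφ = -62.1633°,  Δλ = 85.1480°
a = sin²(Δφ/2) + cos φ₁ cos φ₂ sin²(Δλ/2) = 0.484170
c = 2·arcsin(√a) = 1.539131 rad = 88.1857°
d = R·c = 6356.8 × 1.539131 = 9783.9 km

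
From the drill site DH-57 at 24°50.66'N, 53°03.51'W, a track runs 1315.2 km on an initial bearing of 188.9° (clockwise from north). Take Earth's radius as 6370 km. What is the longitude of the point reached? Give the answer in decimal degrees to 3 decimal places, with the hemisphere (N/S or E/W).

DH-57: φ = +24.84433°, λ = -53.05850°
δ = d/R = 1315.2/6370 = 0.206468 rad
φ₂ = arcsin(sin φ₁ cos δ + cos φ₁ sin δ cos θ)
   = arcsin(0.42015·0.97876 + 0.90745·0.20500·-0.98796) = 13.14635°
λ₂ = λ₁ + atan2(sin θ sin δ cos φ₁, cos δ − sin φ₁ sin φ₂) = -54.92494°

54.925°W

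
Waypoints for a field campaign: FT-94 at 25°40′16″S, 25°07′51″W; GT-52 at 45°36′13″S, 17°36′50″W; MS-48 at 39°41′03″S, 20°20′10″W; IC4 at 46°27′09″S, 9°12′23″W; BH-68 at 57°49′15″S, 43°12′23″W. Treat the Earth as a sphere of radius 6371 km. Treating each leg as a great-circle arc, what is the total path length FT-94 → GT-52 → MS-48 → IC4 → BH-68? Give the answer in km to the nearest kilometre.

6788 km

FT-94: φ = -25.67111°, λ = -25.13083°
GT-52: φ = -45.60361°, λ = -17.61389°
MS-48: φ = -39.68417°, λ = -20.33611°
IC4: φ = -46.45250°, λ = -9.20639°
BH-68: φ = -57.82083°, λ = -43.20639°
FT-94→GT-52: c = 0.363450 rad, d = 2315.54 km
GT-52→MS-48: c = 0.109047 rad, d = 694.74 km
MS-48→IC4: c = 0.184331 rad, d = 1174.37 km
IC4→BH-68: c = 0.408667 rad, d = 2603.62 km
Total = 2315.54 + 694.74 + 1174.37 + 2603.62 = 6788.27 km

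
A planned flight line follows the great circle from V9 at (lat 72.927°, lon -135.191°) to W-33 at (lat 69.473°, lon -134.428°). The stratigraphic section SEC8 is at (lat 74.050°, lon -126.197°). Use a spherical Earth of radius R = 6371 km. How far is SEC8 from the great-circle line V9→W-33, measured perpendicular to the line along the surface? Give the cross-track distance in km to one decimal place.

284.2 km

δ₁₃ = central angle V9→SEC8 = 0.048668 rad  (haversine)
θ₁₃ = bearing V9→SEC8 = 62.014°,  θ₁₂ = bearing V9→W-33 = 175.566°
dₓₜ = R·arcsin(sin δ₁₃ · sin(θ₁₃ − θ₁₂)) = 6371·arcsin(0.04865·sin(-113.552°)) = -284.214 km
|dₓₜ| = 284.214 km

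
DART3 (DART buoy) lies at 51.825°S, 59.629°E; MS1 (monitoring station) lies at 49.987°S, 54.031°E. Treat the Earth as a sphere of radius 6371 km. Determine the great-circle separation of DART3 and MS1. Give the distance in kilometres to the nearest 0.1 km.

Δφ = 1.8380°,  Δλ = -5.5980°
a = sin²(Δφ/2) + cos φ₁ cos φ₂ sin²(Δλ/2) = 0.001205
c = 2·arcsin(√a) = 0.069436 rad = 3.9784°
d = R·c = 6371 × 0.069436 = 442.4 km

442.4 km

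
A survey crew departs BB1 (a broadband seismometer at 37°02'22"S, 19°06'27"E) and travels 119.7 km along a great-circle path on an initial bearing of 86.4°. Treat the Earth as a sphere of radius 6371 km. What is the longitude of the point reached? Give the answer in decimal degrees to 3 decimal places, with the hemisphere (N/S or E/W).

20.452°E

BB1: φ = -37.03944°, λ = +19.10750°
δ = d/R = 119.7/6371 = 0.018788 rad
φ₂ = arcsin(sin φ₁ cos δ + cos φ₁ sin δ cos θ)
   = arcsin(-0.60236·0.99982 + 0.79822·0.01879·0.06279) = -36.96426°
λ₂ = λ₁ + atan2(sin θ sin δ cos φ₁, cos δ − sin φ₁ sin φ₂) = 20.45216°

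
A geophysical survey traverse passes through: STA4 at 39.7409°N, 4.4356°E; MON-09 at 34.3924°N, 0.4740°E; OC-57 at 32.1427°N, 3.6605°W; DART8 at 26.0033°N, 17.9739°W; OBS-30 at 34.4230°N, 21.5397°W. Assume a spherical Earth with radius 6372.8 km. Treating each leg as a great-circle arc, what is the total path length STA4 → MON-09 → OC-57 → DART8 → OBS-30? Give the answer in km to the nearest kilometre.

3695 km

STA4→MON-09: c = 0.108404 rad, d = 690.84 km
MON-09→OC-57: c = 0.071975 rad, d = 458.68 km
OC-57→DART8: c = 0.242914 rad, d = 1548.04 km
DART8→OBS-30: c = 0.156449 rad, d = 997.02 km
Total = 690.84 + 458.68 + 1548.04 + 997.02 = 3694.58 km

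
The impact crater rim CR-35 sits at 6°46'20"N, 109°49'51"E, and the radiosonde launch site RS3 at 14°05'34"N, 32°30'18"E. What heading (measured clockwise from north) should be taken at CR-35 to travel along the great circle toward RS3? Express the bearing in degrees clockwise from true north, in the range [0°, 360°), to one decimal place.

282.9°

CR-35: φ = +6.77222°, λ = +109.83083°
RS3: φ = +14.09278°, λ = +32.50500°
Δλ = -77.3258°
y = sin Δλ · cos φ₂ = -0.946270
x = cos φ₁ sin φ₂ − sin φ₁ cos φ₂ cos Δλ = 0.216700
θ = atan2(y, x) = -77.1014° → 282.8986° (mod 360°)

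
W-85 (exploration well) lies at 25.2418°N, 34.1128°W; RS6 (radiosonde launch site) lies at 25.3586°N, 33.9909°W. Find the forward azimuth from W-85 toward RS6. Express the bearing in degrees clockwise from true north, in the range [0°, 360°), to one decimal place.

Δλ = 0.1219°
y = sin Δλ · cos φ₂ = 0.001923
x = cos φ₁ sin φ₂ − sin φ₁ cos φ₂ cos Δλ = 0.002039
θ = atan2(y, x) = 43.3105° → 43.3105° (mod 360°)

43.3°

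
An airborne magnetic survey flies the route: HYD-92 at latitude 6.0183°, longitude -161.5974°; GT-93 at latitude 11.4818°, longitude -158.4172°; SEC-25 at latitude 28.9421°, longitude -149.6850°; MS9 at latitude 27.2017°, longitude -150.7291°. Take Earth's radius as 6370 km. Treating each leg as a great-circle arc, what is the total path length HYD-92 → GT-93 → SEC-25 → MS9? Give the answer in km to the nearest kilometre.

3062 km

HYD-92→GT-93: c = 0.109999 rad, d = 700.69 km
GT-93→SEC-25: c = 0.336293 rad, d = 2142.19 km
SEC-25→MS9: c = 0.034368 rad, d = 218.93 km
Total = 700.69 + 2142.19 + 218.93 = 3061.81 km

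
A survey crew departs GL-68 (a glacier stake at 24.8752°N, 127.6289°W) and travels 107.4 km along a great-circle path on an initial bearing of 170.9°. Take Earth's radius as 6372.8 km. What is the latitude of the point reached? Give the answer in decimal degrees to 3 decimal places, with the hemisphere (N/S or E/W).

23.922°N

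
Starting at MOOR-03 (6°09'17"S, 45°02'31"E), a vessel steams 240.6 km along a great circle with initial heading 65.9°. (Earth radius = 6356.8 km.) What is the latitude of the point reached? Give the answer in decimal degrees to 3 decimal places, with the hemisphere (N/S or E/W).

MOOR-03: φ = -6.15472°, λ = +45.04194°
δ = d/R = 240.6/6356.8 = 0.037849 rad
φ₂ = arcsin(sin φ₁ cos δ + cos φ₁ sin δ cos θ)
   = arcsin(-0.10721·0.99928 + 0.99424·0.03784·0.40833) = -5.26571°
λ₂ = λ₁ + atan2(sin θ sin δ cos φ₁, cos δ − sin φ₁ sin φ₂) = 47.02983°

5.266°S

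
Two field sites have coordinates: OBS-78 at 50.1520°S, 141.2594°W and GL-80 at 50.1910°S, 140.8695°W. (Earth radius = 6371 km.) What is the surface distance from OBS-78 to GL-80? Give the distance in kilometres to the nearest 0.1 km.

28.1 km

Δφ = -0.0390°,  Δλ = 0.3899°
a = sin²(Δφ/2) + cos φ₁ cos φ₂ sin²(Δλ/2) = 0.000005
c = 2·arcsin(√a) = 0.004411 rad = 0.2528°
d = R·c = 6371 × 0.004411 = 28.1 km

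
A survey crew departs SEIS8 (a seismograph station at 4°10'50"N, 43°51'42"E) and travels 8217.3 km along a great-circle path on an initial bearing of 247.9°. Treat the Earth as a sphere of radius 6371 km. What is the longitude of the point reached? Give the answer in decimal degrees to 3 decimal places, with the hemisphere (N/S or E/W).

27.345°W

SEIS8: φ = +4.18056°, λ = +43.86167°
δ = d/R = 8217.3/6371 = 1.289798 rad
φ₂ = arcsin(sin φ₁ cos δ + cos φ₁ sin δ cos θ)
   = arcsin(0.07290·0.27732 + 0.99734·0.96078·-0.37622) = -19.89457°
λ₂ = λ₁ + atan2(sin θ sin δ cos φ₁, cos δ − sin φ₁ sin φ₂) = -27.34506°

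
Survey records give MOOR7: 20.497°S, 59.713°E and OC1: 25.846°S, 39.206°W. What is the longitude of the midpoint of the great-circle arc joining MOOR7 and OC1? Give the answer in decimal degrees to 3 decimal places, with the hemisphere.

11.593°E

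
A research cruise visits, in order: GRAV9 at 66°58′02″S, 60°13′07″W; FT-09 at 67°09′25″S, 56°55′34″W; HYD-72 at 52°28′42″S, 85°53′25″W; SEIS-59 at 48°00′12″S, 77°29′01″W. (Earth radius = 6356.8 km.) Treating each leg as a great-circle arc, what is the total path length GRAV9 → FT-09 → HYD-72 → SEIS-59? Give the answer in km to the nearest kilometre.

3173 km

GRAV9: φ = -66.96722°, λ = -60.21861°
FT-09: φ = -67.15694°, λ = -56.92611°
HYD-72: φ = -52.47833°, λ = -85.89028°
SEIS-59: φ = -48.00333°, λ = -77.48361°
GRAV9→FT-09: c = 0.022637 rad, d = 143.90 km
FT-09→HYD-72: c = 0.354590 rad, d = 2254.06 km
HYD-72→SEIS-59: c = 0.121954 rad, d = 775.24 km
Total = 143.90 + 2254.06 + 775.24 = 3173.19 km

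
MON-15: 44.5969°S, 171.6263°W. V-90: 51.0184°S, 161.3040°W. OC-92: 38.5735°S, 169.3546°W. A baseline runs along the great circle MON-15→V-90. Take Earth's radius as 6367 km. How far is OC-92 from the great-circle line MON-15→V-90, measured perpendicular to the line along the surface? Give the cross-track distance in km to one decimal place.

601.7 km

δ₁₃ = central angle MON-15→OC-92 = 0.109218 rad  (haversine)
θ₁₃ = bearing MON-15→OC-92 = 16.517°,  θ₁₂ = bearing MON-15→V-90 = 136.550°
dₓₜ = R·arcsin(sin δ₁₃ · sin(θ₁₃ − θ₁₂)) = 6367·arcsin(0.10900·sin(-120.033°)) = -601.728 km
|dₓₜ| = 601.728 km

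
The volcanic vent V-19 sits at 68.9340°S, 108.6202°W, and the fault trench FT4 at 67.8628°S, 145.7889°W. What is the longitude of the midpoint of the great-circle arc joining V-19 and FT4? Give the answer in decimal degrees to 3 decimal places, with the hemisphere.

127.659°W

Bx = cos φ₂ cos Δλ = 0.300277,  By = cos φ₂ sin Δλ = -0.227665
φₘ = atan2(sin φ₁ + sin φ₂, √((cos φ₁ + Bx)² + By²)) = -69.42763°
λₘ = λ₁ + atan2(By, cos φ₁ + Bx) = -127.65936°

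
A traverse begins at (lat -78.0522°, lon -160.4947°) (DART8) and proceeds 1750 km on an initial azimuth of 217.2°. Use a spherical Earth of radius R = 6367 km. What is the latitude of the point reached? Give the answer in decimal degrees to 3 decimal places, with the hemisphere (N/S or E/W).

δ = d/R = 1750/6367 = 0.274855 rad
φ₂ = arcsin(sin φ₁ cos δ + cos φ₁ sin δ cos θ)
   = arcsin(-0.97834·0.96246 + 0.20702·0.27141·-0.79653) = -80.52895°
λ₂ = λ₁ + atan2(sin θ sin δ cos φ₁, cos δ − sin φ₁ sin φ₂) = 105.23566°

80.529°S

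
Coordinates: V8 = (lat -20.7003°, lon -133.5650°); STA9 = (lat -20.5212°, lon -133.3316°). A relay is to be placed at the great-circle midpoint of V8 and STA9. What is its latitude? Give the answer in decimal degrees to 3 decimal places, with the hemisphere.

20.611°S

Bx = cos φ₂ cos Δλ = 0.936535,  By = cos φ₂ sin Δλ = 0.003815
φₘ = atan2(sin φ₁ + sin φ₂, √((cos φ₁ + Bx)² + By²)) = -20.61079°
λₘ = λ₁ + atan2(By, cos φ₁ + Bx) = -133.44823°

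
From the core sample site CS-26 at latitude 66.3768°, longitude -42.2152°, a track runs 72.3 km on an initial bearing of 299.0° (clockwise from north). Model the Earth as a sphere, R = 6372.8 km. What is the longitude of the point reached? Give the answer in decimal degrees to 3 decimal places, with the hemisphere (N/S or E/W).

43.652°W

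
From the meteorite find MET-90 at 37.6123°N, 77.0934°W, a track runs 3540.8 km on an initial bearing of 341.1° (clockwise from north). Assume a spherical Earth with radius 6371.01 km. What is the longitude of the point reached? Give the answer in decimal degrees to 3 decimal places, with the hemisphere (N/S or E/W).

δ = d/R = 3540.8/6371.01 = 0.555767 rad
φ₂ = arcsin(sin φ₁ cos δ + cos φ₁ sin δ cos θ)
   = arcsin(0.61032·0.84950 + 0.79216·0.52760·0.94609) = 66.04526°
λ₂ = λ₁ + atan2(sin θ sin δ cos φ₁, cos δ − sin φ₁ sin φ₂) = -101.98570°

101.986°W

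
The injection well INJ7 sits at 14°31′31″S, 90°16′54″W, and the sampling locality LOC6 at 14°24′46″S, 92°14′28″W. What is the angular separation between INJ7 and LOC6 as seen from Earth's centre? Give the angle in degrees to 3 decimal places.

INJ7: φ = -14.52528°, λ = -90.28167°
LOC6: φ = -14.41278°, λ = -92.24111°
Δφ = 0.1125°,  Δλ = -1.9594°
a = sin²(Δφ/2) + cos φ₁ cos φ₂ sin²(Δλ/2) = 0.000275
c = 2·arcsin(√a) = 0.033172 rad = 1.9006°

1.901°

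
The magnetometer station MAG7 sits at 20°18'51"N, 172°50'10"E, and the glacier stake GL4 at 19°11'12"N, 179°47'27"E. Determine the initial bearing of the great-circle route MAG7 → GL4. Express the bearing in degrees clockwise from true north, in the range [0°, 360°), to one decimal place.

MAG7: φ = +20.31417°, λ = +172.83611°
GL4: φ = +19.18667°, λ = +179.79083°
Δλ = 6.9547°
y = sin Δλ · cos φ₂ = 0.114359
x = cos φ₁ sin φ₂ − sin φ₁ cos φ₂ cos Δλ = -0.017265
θ = atan2(y, x) = 98.5851° → 98.5851° (mod 360°)

98.6°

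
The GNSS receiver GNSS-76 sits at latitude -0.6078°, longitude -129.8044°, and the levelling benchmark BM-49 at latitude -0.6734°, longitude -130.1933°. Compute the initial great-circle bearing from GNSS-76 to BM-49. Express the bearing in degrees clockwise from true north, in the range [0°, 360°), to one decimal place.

Δλ = -0.3889°
y = sin Δλ · cos φ₂ = -0.006787
x = cos φ₁ sin φ₂ − sin φ₁ cos φ₂ cos Δλ = -0.001145
θ = atan2(y, x) = -99.5773° → 260.4227° (mod 360°)

260.4°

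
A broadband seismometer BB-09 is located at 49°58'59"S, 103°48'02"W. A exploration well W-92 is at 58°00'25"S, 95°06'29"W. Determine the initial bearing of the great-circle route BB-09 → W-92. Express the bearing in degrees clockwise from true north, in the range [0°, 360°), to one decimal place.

151.0°

BB-09: φ = -49.98306°, λ = -103.80056°
W-92: φ = -58.00694°, λ = -95.10806°
Δλ = 8.6925°
y = sin Δλ · cos φ₂ = 0.080072
x = cos φ₁ sin φ₂ − sin φ₁ cos φ₂ cos Δλ = -0.144247
θ = atan2(y, x) = 150.9652° → 150.9652° (mod 360°)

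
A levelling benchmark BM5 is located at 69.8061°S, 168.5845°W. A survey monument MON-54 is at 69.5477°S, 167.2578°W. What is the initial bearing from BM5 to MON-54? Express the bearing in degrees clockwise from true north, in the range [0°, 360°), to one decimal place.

61.3°

Δλ = 1.3267°
y = sin Δλ · cos φ₂ = 0.008090
x = cos φ₁ sin φ₂ − sin φ₁ cos φ₂ cos Δλ = 0.004422
θ = atan2(y, x) = 61.3400° → 61.3400° (mod 360°)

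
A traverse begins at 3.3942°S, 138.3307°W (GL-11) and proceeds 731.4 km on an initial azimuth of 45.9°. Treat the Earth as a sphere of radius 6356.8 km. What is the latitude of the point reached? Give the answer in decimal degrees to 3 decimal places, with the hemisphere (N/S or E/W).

δ = d/R = 731.4/6356.8 = 0.115058 rad
φ₂ = arcsin(sin φ₁ cos δ + cos φ₁ sin δ cos θ)
   = arcsin(-0.05921·0.99339 + 0.99825·0.11480·0.69591) = 1.19984°
λ₂ = λ₁ + atan2(sin θ sin δ cos φ₁, cos δ − sin φ₁ sin φ₂) = -133.60060°

1.200°N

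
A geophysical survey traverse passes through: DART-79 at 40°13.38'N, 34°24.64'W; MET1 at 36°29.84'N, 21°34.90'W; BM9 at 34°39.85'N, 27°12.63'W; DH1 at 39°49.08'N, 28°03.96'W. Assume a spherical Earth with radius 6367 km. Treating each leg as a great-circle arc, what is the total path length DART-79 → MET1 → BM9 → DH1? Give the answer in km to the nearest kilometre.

2316 km

DART-79: φ = +40.22300°, λ = -34.41067°
MET1: φ = +36.49733°, λ = -21.58167°
BM9: φ = +34.66417°, λ = -27.21050°
DH1: φ = +39.81800°, λ = -28.06600°
DART-79→MET1: c = 0.187010 rad, d = 1190.69 km
MET1→BM9: c = 0.086049 rad, d = 547.88 km
BM9→DH1: c = 0.090732 rad, d = 577.69 km
Total = 1190.69 + 547.88 + 577.69 = 2316.26 km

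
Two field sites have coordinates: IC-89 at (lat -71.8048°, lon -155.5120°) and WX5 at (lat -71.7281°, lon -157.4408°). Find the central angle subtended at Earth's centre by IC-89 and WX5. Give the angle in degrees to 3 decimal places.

0.608°

Δφ = 0.0767°,  Δλ = -1.9288°
a = sin²(Δφ/2) + cos φ₁ cos φ₂ sin²(Δλ/2) = 0.000028
c = 2·arcsin(√a) = 0.010617 rad = 0.6083°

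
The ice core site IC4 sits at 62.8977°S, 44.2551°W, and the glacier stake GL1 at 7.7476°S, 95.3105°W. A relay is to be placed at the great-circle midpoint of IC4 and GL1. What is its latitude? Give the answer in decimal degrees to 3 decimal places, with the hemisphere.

Bx = cos φ₂ cos Δλ = 0.622831,  By = cos φ₂ sin Δλ = -0.770654
φₘ = atan2(sin φ₁ + sin φ₂, √((cos φ₁ + Bx)² + By²)) = -37.71520°
λₘ = λ₁ + atan2(By, cos φ₁ + Bx) = -79.80546°

37.715°S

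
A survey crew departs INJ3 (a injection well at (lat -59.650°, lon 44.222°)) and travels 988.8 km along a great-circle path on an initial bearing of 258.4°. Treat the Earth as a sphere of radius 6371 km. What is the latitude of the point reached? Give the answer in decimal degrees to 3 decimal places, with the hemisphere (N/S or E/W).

δ = d/R = 988.8/6371 = 0.155203 rad
φ₂ = arcsin(sin φ₁ cos δ + cos φ₁ sin δ cos θ)
   = arcsin(-0.86295·0.98798 + 0.50528·0.15458·-0.20108) = -60.26029°
λ₂ = λ₁ + atan2(sin θ sin δ cos φ₁, cos δ − sin φ₁ sin φ₂) = 26.44866°

60.260°S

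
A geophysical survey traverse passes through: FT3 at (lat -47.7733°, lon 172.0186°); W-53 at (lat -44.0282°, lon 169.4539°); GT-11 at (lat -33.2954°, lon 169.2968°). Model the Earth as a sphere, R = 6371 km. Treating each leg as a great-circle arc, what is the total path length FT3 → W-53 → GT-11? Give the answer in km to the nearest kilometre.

1655 km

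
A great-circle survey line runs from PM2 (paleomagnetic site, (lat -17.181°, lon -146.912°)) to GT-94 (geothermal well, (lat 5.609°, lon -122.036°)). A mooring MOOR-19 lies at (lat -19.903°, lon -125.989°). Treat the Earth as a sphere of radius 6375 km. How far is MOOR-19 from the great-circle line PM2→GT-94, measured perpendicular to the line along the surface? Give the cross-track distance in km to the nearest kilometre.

δ₁₃ = central angle PM2→MOOR-19 = 0.349225 rad  (haversine)
θ₁₃ = bearing PM2→MOOR-19 = 101.088°,  θ₁₂ = bearing PM2→GT-94 = 49.301°
dₓₜ = R·arcsin(sin δ₁₃ · sin(θ₁₃ − θ₁₂)) = 6375·arcsin(0.34217·sin(51.787°)) = 1735.263 km
|dₓₜ| = 1735.263 km

1735 km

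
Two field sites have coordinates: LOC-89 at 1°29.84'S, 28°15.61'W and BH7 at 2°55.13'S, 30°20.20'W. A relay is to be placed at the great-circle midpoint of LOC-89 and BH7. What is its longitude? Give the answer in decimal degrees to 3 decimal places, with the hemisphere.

29.298°W

LOC-89: φ = -1.49733°, λ = -28.26017°
BH7: φ = -2.91883°, λ = -30.33667°
Bx = cos φ₂ cos Δλ = 0.998047,  By = cos φ₂ sin Δλ = -0.036187
φₘ = atan2(sin φ₁ + sin φ₂, √((cos φ₁ + Bx)² + By²)) = -2.20845°
λₘ = λ₁ + atan2(By, cos φ₁ + Bx) = -29.29792°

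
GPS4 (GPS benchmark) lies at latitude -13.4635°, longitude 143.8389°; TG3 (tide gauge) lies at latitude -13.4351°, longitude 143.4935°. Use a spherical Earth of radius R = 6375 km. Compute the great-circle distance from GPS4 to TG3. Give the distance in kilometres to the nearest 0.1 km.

Δφ = 0.0284°,  Δλ = -0.3454°
a = sin²(Δφ/2) + cos φ₁ cos φ₂ sin²(Δλ/2) = 0.000009
c = 2·arcsin(√a) = 0.005884 rad = 0.3371°
d = R·c = 6375 × 0.005884 = 37.5 km

37.5 km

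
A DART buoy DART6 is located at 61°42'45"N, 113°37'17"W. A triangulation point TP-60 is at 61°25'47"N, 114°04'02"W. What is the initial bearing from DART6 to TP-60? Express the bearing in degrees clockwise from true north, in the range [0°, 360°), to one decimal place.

217.1°

DART6: φ = +61.71250°, λ = -113.62139°
TP-60: φ = +61.42972°, λ = -114.06722°
Δλ = -0.4458°
y = sin Δλ · cos φ₂ = -0.003721
x = cos φ₁ sin φ₂ − sin φ₁ cos φ₂ cos Δλ = -0.004923
θ = atan2(y, x) = -142.9127° → 217.0873° (mod 360°)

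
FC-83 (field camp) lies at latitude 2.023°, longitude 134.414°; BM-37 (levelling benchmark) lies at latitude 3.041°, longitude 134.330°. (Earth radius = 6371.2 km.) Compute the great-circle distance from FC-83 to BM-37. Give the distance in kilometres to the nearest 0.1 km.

Δφ = 1.0180°,  Δλ = -0.0840°
a = sin²(Δφ/2) + cos φ₁ cos φ₂ sin²(Δλ/2) = 0.000079
c = 2·arcsin(√a) = 0.017828 rad = 1.0215°
d = R·c = 6371.2 × 0.017828 = 113.6 km

113.6 km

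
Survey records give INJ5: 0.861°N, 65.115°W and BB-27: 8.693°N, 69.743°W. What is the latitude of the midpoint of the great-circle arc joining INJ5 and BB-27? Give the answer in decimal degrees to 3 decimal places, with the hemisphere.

4.781°N

Bx = cos φ₂ cos Δλ = 0.985289,  By = cos φ₂ sin Δλ = -0.079759
φₘ = atan2(sin φ₁ + sin φ₂, √((cos φ₁ + Bx)² + By²)) = 4.78088°
λₘ = λ₁ + atan2(By, cos φ₁ + Bx) = -67.41576°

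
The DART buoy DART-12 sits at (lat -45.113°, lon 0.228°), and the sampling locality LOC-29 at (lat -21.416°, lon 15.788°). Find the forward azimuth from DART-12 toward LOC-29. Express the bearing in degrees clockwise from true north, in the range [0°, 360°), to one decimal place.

33.5°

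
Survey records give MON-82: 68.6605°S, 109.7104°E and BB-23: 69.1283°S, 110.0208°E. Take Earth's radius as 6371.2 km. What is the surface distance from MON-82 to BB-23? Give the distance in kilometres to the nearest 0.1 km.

Δφ = -0.4678°,  Δλ = 0.3104°
a = sin²(Δφ/2) + cos φ₁ cos φ₂ sin²(Δλ/2) = 0.000018
c = 2·arcsin(√a) = 0.008394 rad = 0.4810°
d = R·c = 6371.2 × 0.008394 = 53.5 km

53.5 km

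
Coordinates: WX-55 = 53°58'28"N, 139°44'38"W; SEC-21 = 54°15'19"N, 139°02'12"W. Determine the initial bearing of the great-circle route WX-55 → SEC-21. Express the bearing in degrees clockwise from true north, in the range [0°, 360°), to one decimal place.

55.6°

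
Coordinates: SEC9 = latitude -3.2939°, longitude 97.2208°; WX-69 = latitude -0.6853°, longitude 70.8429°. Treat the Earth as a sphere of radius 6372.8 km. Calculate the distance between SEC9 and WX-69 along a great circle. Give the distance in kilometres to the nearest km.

Δφ = 2.6086°,  Δλ = -26.3779°
a = sin²(Δφ/2) + cos φ₁ cos φ₂ sin²(Δλ/2) = 0.052487
c = 2·arcsin(√a) = 0.462306 rad = 26.4882°
d = R·c = 6372.8 × 0.462306 = 2946.2 km

2946 km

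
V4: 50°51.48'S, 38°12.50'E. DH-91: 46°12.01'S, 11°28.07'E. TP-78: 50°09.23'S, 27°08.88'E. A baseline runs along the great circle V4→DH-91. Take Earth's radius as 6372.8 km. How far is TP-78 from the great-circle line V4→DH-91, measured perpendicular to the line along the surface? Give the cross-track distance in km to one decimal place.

40.2 km

V4: φ = -50.85800°, λ = +38.20833°
DH-91: φ = -46.20017°, λ = +11.46783°
TP-78: φ = -50.15383°, λ = +27.14800°
δ₁₃ = central angle V4→TP-78 = 0.123269 rad  (haversine)
θ₁₃ = bearing V4→TP-78 = 271.426°,  θ₁₂ = bearing V4→DH-91 = 274.369°
dₓₜ = R·arcsin(sin δ₁₃ · sin(θ₁₃ − θ₁₂)) = 6372.8·arcsin(0.12296·sin(-2.943°)) = -40.237 km
|dₓₜ| = 40.237 km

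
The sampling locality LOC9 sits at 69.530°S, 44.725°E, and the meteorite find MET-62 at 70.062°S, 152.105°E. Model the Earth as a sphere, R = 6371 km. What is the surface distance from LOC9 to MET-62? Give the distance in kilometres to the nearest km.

Δφ = -0.5320°,  Δλ = 107.3800°
a = sin²(Δφ/2) + cos φ₁ cos φ₂ sin²(Δλ/2) = 0.077460
c = 2·arcsin(√a) = 0.564081 rad = 32.3195°
d = R·c = 6371 × 0.564081 = 3593.8 km

3594 km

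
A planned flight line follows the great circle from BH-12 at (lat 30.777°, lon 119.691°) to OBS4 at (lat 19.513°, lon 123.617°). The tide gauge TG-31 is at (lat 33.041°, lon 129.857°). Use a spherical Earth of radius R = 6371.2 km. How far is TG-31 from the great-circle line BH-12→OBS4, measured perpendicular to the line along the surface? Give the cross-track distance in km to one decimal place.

991.5 km

δ₁₃ = central angle BH-12→TG-31 = 0.155641 rad  (haversine)
θ₁₃ = bearing BH-12→TG-31 = 72.645°,  θ₁₂ = bearing BH-12→OBS4 = 161.617°
dₓₜ = R·arcsin(sin δ₁₃ · sin(θ₁₃ − θ₁₂)) = 6371.2·arcsin(0.15501·sin(-88.972°)) = -991.462 km
|dₓₜ| = 991.462 km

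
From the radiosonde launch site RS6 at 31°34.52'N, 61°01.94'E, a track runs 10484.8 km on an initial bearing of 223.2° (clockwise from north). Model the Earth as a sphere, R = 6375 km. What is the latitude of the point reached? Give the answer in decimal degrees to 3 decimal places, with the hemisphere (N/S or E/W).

RS6: φ = +31.57533°, λ = +61.03233°
δ = d/R = 10484.8/6375 = 1.644675 rad
φ₂ = arcsin(sin φ₁ cos δ + cos φ₁ sin δ cos θ)
   = arcsin(0.52362·-0.07381 + 0.85195·0.99727·-0.72897) = -41.14763°
λ₂ = λ₁ + atan2(sin θ sin δ cos φ₁, cos δ − sin φ₁ sin φ₂) = -4.00639°

41.148°S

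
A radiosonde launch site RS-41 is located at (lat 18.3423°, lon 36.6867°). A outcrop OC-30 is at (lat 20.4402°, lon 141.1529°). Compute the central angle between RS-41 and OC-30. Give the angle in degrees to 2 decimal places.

96.45°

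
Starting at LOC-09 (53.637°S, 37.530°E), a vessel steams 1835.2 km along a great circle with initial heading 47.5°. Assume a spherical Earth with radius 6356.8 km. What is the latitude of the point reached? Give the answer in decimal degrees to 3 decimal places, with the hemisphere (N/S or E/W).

δ = d/R = 1835.2/6356.8 = 0.288699 rad
φ₂ = arcsin(sin φ₁ cos δ + cos φ₁ sin δ cos θ)
   = arcsin(-0.80528·0.95862 + 0.59290·0.28471·0.67559) = -41.14068°
λ₂ = λ₁ + atan2(sin θ sin δ cos φ₁, cos δ − sin φ₁ sin φ₂) = 53.71410°

41.141°S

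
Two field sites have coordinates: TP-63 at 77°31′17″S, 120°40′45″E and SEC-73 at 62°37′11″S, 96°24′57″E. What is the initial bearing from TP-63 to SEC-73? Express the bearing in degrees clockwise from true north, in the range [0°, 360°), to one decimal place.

319.0°

TP-63: φ = -77.52139°, λ = +120.67917°
SEC-73: φ = -62.61972°, λ = +96.41583°
Δλ = -24.2633°
y = sin Δλ · cos φ₂ = -0.188985
x = cos φ₁ sin φ₂ − sin φ₁ cos φ₂ cos Δλ = 0.217496
θ = atan2(y, x) = -40.9877° → 319.0123° (mod 360°)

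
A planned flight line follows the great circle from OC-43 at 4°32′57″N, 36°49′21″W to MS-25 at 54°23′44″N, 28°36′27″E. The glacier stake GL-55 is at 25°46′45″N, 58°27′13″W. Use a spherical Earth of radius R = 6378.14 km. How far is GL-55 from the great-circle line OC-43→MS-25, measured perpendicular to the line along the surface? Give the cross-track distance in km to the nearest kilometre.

OC-43: φ = +4.54917°, λ = -36.82250°
MS-25: φ = +54.39556°, λ = +28.60750°
GL-55: φ = +25.77917°, λ = -58.45361°
δ₁₃ = central angle OC-43→GL-55 = 0.517782 rad  (haversine)
θ₁₃ = bearing OC-43→GL-55 = 317.883°,  θ₁₂ = bearing OC-43→MS-25 = 33.787°
dₓₜ = R·arcsin(sin δ₁₃ · sin(θ₁₃ − θ₁₂)) = 6378.14·arcsin(0.49495·sin(284.095°)) = -3193.623 km
|dₓₜ| = 3193.623 km

3194 km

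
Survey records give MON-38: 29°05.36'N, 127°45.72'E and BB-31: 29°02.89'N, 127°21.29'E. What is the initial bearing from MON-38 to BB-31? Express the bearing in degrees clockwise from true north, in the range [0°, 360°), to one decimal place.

263.5°

MON-38: φ = +29.08933°, λ = +127.76200°
BB-31: φ = +29.04817°, λ = +127.35483°
Δλ = -0.4072°
y = sin Δλ · cos φ₂ = -0.006212
x = cos φ₁ sin φ₂ − sin φ₁ cos φ₂ cos Δλ = -0.000708
θ = atan2(y, x) = -96.4995° → 263.5005° (mod 360°)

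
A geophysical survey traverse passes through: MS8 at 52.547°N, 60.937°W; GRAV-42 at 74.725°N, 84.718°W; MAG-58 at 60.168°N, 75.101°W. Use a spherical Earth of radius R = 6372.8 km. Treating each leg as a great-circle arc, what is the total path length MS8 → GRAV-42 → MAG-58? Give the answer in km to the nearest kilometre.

MS8→GRAV-42: c = 0.421655 rad, d = 2687.12 km
GRAV-42→MAG-58: c = 0.261295 rad, d = 1665.18 km
Total = 2687.12 + 1665.18 = 4352.30 km

4352 km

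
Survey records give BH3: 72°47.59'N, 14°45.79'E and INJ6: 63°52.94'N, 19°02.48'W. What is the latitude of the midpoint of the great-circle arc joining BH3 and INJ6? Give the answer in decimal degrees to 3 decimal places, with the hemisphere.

69.158°N

BH3: φ = +72.79317°, λ = +14.76317°
INJ6: φ = +63.88233°, λ = -19.04133°
Bx = cos φ₂ cos Δλ = 0.365793,  By = cos φ₂ sin Δλ = -0.244919
φₘ = atan2(sin φ₁ + sin φ₂, √((cos φ₁ + Bx)² + By²)) = 69.15805°
λₘ = λ₁ + atan2(By, cos φ₁ + Bx) = -5.55054°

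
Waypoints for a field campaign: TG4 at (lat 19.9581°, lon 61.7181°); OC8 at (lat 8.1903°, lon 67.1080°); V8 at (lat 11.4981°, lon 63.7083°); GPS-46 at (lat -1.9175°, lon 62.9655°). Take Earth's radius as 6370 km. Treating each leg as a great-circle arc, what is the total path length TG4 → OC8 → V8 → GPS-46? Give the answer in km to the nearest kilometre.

TG4→OC8: c = 0.224666 rad, d = 1431.12 km
OC8→V8: c = 0.082157 rad, d = 523.34 km
V8→GPS-46: c = 0.234501 rad, d = 1493.77 km
Total = 1431.12 + 523.34 + 1493.77 = 3448.23 km

3448 km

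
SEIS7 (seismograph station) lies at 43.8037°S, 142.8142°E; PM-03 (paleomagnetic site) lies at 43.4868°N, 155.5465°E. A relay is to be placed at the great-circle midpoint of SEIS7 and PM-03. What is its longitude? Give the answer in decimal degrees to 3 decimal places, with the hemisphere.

149.197°E

Bx = cos φ₂ cos Δλ = 0.707692,  By = cos φ₂ sin Δλ = 0.159905
φₘ = atan2(sin φ₁ + sin φ₂, √((cos φ₁ + Bx)² + By²)) = -0.15943°
λₘ = λ₁ + atan2(By, cos φ₁ + Bx) = 149.19721°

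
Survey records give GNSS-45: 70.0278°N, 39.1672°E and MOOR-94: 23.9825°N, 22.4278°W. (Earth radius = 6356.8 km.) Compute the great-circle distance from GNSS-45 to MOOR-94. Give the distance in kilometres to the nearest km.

6431 km

Δφ = -46.0453°,  Δλ = -61.5950°
a = sin²(Δφ/2) + cos φ₁ cos φ₂ sin²(Δλ/2) = 0.234766
c = 2·arcsin(√a) = 1.011644 rad = 57.9629°
d = R·c = 6356.8 × 1.011644 = 6430.8 km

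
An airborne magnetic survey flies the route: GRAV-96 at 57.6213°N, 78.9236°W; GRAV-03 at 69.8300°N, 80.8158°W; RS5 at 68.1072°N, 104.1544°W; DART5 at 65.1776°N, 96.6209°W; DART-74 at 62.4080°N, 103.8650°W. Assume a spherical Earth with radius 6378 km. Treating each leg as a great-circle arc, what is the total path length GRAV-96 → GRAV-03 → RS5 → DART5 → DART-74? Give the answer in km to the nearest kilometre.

GRAV-96→GRAV-03: c = 0.213558 rad, d = 1362.07 km
GRAV-03→RS5: c = 0.148268 rad, d = 945.65 km
RS5→DART5: c = 0.072928 rad, d = 465.13 km
DART5→DART-74: c = 0.073775 rad, d = 470.54 km
Total = 1362.07 + 945.65 + 465.13 + 470.54 = 3243.39 km

3243 km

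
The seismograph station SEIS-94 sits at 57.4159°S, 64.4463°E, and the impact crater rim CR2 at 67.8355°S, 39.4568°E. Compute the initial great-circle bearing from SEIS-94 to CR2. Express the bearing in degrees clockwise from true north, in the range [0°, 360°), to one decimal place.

Δλ = -24.9895°
y = sin Δλ · cos φ₂ = -0.159377
x = cos φ₁ sin φ₂ − sin φ₁ cos φ₂ cos Δλ = -0.210614
θ = atan2(y, x) = -142.8843° → 217.1157° (mod 360°)

217.1°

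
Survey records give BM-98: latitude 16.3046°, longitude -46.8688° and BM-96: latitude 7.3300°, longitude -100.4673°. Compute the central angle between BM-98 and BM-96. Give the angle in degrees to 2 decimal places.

53.08°

Δφ = -8.9746°,  Δλ = -53.5985°
a = sin²(Δφ/2) + cos φ₁ cos φ₂ sin²(Δλ/2) = 0.199631
c = 2·arcsin(√a) = 0.926373 rad = 53.0773°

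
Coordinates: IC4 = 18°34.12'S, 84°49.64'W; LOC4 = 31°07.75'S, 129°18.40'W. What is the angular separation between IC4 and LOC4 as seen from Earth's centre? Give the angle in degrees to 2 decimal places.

41.96°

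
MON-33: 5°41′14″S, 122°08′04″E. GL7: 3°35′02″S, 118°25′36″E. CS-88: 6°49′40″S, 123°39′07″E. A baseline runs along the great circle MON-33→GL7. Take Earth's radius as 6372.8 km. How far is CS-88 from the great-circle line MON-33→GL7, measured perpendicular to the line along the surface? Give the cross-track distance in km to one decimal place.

28.1 km

MON-33: φ = -5.68722°, λ = +122.13444°
GL7: φ = -3.58389°, λ = +118.42667°
CS-88: φ = -6.82778°, λ = +123.65194°
δ₁₃ = central angle MON-33→CS-88 = 0.033006 rad  (haversine)
θ₁₃ = bearing MON-33→CS-88 = 127.174°,  θ₁₂ = bearing MON-33→GL7 = 299.486°
dₓₜ = R·arcsin(sin δ₁₃ · sin(θ₁₃ − θ₁₂)) = 6372.8·arcsin(0.03300·sin(-172.312°)) = -28.133 km
|dₓₜ| = 28.133 km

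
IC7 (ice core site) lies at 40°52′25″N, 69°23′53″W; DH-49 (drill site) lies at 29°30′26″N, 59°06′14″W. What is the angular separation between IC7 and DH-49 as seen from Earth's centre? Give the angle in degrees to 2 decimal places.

14.12°

IC7: φ = +40.87361°, λ = -69.39806°
DH-49: φ = +29.50722°, λ = -59.10389°
Δφ = -11.3664°,  Δλ = 10.2942°
a = sin²(Δφ/2) + cos φ₁ cos φ₂ sin²(Δλ/2) = 0.015103
c = 2·arcsin(√a) = 0.246411 rad = 14.1183°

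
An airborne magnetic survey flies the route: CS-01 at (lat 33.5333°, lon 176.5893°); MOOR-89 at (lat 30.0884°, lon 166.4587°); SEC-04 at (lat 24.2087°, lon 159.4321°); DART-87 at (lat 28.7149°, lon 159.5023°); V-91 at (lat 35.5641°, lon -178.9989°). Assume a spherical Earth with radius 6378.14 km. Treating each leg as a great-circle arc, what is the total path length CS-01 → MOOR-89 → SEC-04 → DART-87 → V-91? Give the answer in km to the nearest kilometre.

4648 km

CS-01→MOOR-89: c = 0.161741 rad, d = 1031.61 km
MOOR-89→SEC-04: c = 0.149725 rad, d = 954.97 km
SEC-04→DART-87: c = 0.078656 rad, d = 501.68 km
DART-87→V-91: c = 0.338581 rad, d = 2159.52 km
Total = 1031.61 + 954.97 + 501.68 + 2159.52 = 4647.77 km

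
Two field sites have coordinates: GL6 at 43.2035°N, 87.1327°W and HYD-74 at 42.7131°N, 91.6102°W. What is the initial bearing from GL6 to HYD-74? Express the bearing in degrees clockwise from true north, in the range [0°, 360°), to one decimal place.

263.0°

Δλ = -4.4775°
y = sin Δλ · cos φ₂ = -0.057361
x = cos φ₁ sin φ₂ − sin φ₁ cos φ₂ cos Δλ = -0.007024
θ = atan2(y, x) = -96.9811° → 263.0189° (mod 360°)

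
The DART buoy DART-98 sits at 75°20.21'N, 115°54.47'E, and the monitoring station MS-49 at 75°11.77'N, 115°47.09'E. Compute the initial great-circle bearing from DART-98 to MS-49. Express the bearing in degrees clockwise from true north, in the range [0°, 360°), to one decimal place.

192.6°

DART-98: φ = +75.33683°, λ = +115.90783°
MS-49: φ = +75.19617°, λ = +115.78483°
Δλ = -0.1230°
y = sin Δλ · cos φ₂ = -0.000549
x = cos φ₁ sin φ₂ − sin φ₁ cos φ₂ cos Δλ = -0.002455
θ = atan2(y, x) = -167.4030° → 192.5970° (mod 360°)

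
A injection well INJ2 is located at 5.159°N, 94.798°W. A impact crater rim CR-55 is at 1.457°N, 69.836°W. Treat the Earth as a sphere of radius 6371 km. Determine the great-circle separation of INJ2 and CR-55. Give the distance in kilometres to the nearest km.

2801 km

Δφ = -3.7020°,  Δλ = 24.9620°
a = sin²(Δφ/2) + cos φ₁ cos φ₂ sin²(Δλ/2) = 0.047545
c = 2·arcsin(√a) = 0.439629 rad = 25.1889°
d = R·c = 6371 × 0.439629 = 2800.9 km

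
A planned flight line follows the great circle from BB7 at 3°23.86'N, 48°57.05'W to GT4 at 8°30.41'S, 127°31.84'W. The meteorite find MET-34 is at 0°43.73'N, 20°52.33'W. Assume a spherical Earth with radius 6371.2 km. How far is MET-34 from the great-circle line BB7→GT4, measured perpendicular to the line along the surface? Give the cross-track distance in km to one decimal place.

736.7 km

BB7: φ = +3.39767°, λ = -48.95083°
GT4: φ = -8.50683°, λ = -127.53067°
MET-34: φ = +0.72883°, λ = -20.87217°
δ₁₃ = central angle BB7→MET-34 = 0.491907 rad  (haversine)
θ₁₃ = bearing BB7→MET-34 = 94.808°,  θ₁₂ = bearing BB7→GT4 = 260.670°
dₓₜ = R·arcsin(sin δ₁₃ · sin(θ₁₃ − θ₁₂)) = 6371.2·arcsin(0.47231·sin(-165.862°)) = -736.669 km
|dₓₜ| = 736.669 km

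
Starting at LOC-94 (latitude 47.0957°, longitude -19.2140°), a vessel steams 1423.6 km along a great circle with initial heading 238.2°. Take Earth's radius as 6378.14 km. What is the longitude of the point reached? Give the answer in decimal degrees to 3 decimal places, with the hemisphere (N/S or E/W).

δ = d/R = 1423.6/6378.14 = 0.223200 rad
φ₂ = arcsin(sin φ₁ cos δ + cos φ₁ sin δ cos θ)
   = arcsin(0.73249·0.97519 + 0.68078·0.22135·-0.52696) = 39.41364°
λ₂ = λ₁ + atan2(sin θ sin δ cos φ₁, cos δ − sin φ₁ sin φ₂) = -33.30728°

33.307°W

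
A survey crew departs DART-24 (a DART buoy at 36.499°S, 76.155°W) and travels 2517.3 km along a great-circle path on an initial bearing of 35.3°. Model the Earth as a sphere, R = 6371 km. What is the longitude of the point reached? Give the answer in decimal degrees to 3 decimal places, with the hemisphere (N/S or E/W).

δ = d/R = 2517.3/6371 = 0.395119 rad
φ₂ = arcsin(sin φ₁ cos δ + cos φ₁ sin δ cos θ)
   = arcsin(-0.59481·0.92295 + 0.80387·0.38492·0.81614) = -17.24438°
λ₂ = λ₁ + atan2(sin θ sin δ cos φ₁, cos δ − sin φ₁ sin φ₂) = -62.68734°

62.687°W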